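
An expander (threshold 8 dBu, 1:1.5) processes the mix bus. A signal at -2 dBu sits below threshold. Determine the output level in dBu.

-7 dBu

Below threshold, a 1:1.5 expander applies gain = (1.5−1)×(T − x) of attenuation.
(1.5−1) × 10 = 5 dB, so output = -2 − 5 = -7 dBu.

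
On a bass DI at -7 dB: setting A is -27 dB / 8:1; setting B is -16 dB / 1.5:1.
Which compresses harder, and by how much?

A, by 14.5 dB

A: 20 dB over, compressed to 2.5 dB over, so 17.5 dB of GR.
B: 9 dB over, compressed to 6 dB over, so 3 dB of GR.
A applies 14.5 dB more gain reduction.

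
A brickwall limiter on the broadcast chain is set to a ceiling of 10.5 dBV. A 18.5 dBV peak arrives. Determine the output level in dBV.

10.5 dBV

A brickwall limiter is an ∞:1 compressor: any input above the ceiling is clamped to 10.5 dBV.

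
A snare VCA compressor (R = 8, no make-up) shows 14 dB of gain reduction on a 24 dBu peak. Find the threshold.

8 dBu

Gain reduction = 24 − 10 = 14 dB; output overshoot = GR / (R − 1) = 14 / 7 = 2 dB.
Threshold = output − output overshoot = 10 − 2 = 8 dBu.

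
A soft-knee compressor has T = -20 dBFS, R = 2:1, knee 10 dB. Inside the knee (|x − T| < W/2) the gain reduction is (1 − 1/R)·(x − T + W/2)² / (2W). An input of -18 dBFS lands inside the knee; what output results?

x − T + W/2 = -18 − (-20) + 5 = 7.
GR = (1 − 1/2) × 7² / 20 = 0.5 × 49 / 20 = 1.225 dB.
Output = -18 − 1.225 = -19.225 dBFS.

-19.225 dBFS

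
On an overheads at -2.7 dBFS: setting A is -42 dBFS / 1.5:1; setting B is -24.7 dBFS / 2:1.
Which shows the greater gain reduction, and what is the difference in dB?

A: 39.3 dB over, compressed to 26.2 dB over, so 13.1 dB of GR.
B: 22 dB over, compressed to 11 dB over, so 11 dB of GR.
A applies 2.1 dB more gain reduction.

A, by 2.1 dB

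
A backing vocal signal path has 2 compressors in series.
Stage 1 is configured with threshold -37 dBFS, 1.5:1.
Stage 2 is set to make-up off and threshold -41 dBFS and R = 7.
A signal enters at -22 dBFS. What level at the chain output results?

Stage 1: overshoot 15 dB → 15/1.5 = 10 dB → -27 dBFS.
Stage 2: overshoot 14 dB → 14/7 = 2 dB → -39 dBFS.

-39 dBFS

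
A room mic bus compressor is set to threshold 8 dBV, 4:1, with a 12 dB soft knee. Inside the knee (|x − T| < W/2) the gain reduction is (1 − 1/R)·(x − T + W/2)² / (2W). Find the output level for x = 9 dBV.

x − T + W/2 = 9 − 8 + 6 = 7.
GR = (1 − 1/4) × 7² / 24 = 0.75 × 49 / 24 = 1.53125 dB.
Output = 9 − 1.53125 = 7.46875 dBV.

7.46875 dBV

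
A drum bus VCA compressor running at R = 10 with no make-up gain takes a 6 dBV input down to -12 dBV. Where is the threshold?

Gain reduction = 6 − (-12) = 18 dB; output overshoot = GR / (R − 1) = 18 / 9 = 2 dB.
Threshold = output − output overshoot = -12 − 2 = -14 dBV.

-14 dBV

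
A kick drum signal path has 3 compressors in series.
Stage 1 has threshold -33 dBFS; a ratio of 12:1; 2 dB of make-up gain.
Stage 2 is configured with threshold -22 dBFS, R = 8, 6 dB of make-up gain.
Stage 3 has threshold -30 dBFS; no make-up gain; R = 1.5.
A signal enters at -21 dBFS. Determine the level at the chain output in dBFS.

Stage 1: -21 dBFS is 12 dB over -33 dBFS; at 12:1 that becomes 1 dB over, giving -32 dBFS; +2 dB make-up → -30 dBFS.
Stage 2: -30 dBFS ≤ -22 dBFS, so stage 2 doesn't engage; make-up brings it to -24 dBFS.
Stage 3: overshoot 6 dB → 6/1.5 = 4 dB → -26 dBFS.

-26 dBFS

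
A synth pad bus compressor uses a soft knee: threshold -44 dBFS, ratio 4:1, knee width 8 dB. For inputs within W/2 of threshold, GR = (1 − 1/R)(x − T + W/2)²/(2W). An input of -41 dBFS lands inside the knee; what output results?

-43.296875 dBFS

x − T + W/2 = -41 − (-44) + 4 = 7.
GR = (1 − 1/4) × 7² / 16 = 0.75 × 49 / 16 = 2.296875 dB.
Output = -41 − 2.296875 = -43.296875 dBFS.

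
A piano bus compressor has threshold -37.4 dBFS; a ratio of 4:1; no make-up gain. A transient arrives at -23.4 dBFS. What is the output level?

-33.9 dBFS

The input is 14 dB above the -37.4 dBFS threshold.
4:1 compression reduces that to 14/4 = 3.5 dB over.
Output = -37.4 + 3.5 = -33.9 dBFS.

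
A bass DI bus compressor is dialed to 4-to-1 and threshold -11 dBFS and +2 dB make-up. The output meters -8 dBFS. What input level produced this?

-7 dBFS

Stripping the +2 dB make-up gives -10 dBFS at the gain stage.
Post-compression overshoot = -10 − (-11) = 1 dB.
Undo the ratio: input overshoot = 1 × 4 = 4 dB, giving input = -7 dBFS.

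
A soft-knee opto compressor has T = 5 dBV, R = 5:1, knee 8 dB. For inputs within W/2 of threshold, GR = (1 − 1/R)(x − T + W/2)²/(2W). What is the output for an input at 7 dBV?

x − T + W/2 = 7 − 5 + 4 = 6.
GR = (1 − 1/5) × 6² / 16 = 0.8 × 36 / 16 = 1.8 dB.
Output = 7 − 1.8 = 5.2 dBV.

5.2 dBV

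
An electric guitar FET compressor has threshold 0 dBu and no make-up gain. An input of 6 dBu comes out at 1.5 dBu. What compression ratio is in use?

4:1

Input overshoot = 6 − 0 = 6 dB; output overshoot = 1.5 − 0 = 1.5 dB.
Ratio = 6 / 1.5 = 4.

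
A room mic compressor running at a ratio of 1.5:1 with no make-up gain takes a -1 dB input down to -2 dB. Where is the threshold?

-4 dB

Input is 3 dB above T (since output overshoot × R = input overshoot: (-2 − T)·1.5 = -1 − T gives T = -4 dB).
Check: -4 + (-1 − (-4))/1.5 = -4 + 2 = -2 dB. ✓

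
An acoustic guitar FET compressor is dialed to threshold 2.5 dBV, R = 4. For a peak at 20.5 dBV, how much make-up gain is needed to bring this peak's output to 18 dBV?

Without make-up, output = threshold + overshoot/4 = 2.5 + 4.5 = 7 dBV.
Gap to target: 11 dB.

11 dB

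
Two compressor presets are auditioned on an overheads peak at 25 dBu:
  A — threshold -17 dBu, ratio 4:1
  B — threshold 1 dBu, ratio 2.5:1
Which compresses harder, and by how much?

A, by 17.1 dB

A: overshoot 42 dB → output overshoot 10.5 dB → GR 31.5 dB.
B: overshoot 24 dB → output overshoot 9.6 dB → GR 14.4 dB.
A applies 17.1 dB more gain reduction.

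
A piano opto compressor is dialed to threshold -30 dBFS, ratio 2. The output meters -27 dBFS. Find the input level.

-24 dBFS

The compressed level sits -27 − (-30) = 3 dB over threshold.
Undo the ratio: input overshoot = 3 × 2 = 6 dB, giving input = -24 dBFS.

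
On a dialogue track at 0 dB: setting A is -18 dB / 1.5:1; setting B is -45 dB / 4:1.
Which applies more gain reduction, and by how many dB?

A: GR = 18 − 18/1.5 = 6 dB.
B: GR = 45 − 45/4 = 33.75 dB.
B applies 27.75 dB more gain reduction.

B, by 27.75 dB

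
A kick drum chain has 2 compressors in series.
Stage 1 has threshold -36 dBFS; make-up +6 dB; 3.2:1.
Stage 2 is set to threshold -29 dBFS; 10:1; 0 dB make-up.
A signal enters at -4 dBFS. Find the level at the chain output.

Stage 1: overshoot 32 dB → 32/3.2 = 10 dB → -26 dBFS; +6 dB make-up → -20 dBFS.
Stage 2: overshoot 9 dB → 9/10 = 0.9 dB → -28.1 dBFS.

-28.1 dBFS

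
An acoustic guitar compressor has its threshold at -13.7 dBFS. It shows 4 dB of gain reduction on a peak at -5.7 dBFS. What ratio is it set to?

Input overshoot = -5.7 − (-13.7) = 8 dB.
Output overshoot = 8 − 4 = 4 dB.
Ratio = input overshoot / output overshoot = 8 / 4 = 2.

2:1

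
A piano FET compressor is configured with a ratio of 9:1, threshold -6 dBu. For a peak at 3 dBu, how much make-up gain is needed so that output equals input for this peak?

The peak compresses to -6 + 9/9 = -5 dBu.
To reach 3 dBu requires 3 − (-5) = 8 dB of make-up.

8 dB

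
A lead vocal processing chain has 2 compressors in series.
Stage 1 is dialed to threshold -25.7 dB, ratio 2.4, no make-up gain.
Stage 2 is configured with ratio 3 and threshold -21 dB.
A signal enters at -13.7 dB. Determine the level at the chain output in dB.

Stage 1: 12 dB above -25.7 dB, reduced 2.4:1 to 5 dB above → -20.7 dB.
Stage 2: -20.7 dB is 0.3 dB over -21 dB; at 3:1 that becomes 0.1 dB over, giving -20.9 dB.

-20.9 dB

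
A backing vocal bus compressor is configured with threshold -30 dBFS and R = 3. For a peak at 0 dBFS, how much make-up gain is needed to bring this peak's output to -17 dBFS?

3 dB

Overshoot 30 dB → 30/3 = 10 dB after compression, so the compressed level is -30 + 10 = -20 dBFS.
Make-up = target − compressed = -17 − (-20) = 3 dB.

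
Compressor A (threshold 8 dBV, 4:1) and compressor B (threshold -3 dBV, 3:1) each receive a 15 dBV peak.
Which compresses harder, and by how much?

A: overshoot 7 dB → output overshoot 1.75 dB → GR 5.25 dB.
B: overshoot 18 dB → output overshoot 6 dB → GR 12 dB.
B applies 6.75 dB more gain reduction.

B, by 6.75 dB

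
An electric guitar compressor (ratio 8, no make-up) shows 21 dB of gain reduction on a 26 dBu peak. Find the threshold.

Gain reduction = 26 − 5 = 21 dB; output overshoot = GR / (R − 1) = 21 / 7 = 3 dB.
Threshold = output − output overshoot = 5 − 3 = 2 dBu.

2 dBu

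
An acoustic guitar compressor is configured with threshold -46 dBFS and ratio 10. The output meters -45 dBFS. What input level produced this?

-36 dBFS

Post-compression overshoot = -45 − (-46) = 1 dB.
Before 10:1 compression the overshoot was 1 × 10 = 10 dB, so input = -46 + 10 = -36 dBFS.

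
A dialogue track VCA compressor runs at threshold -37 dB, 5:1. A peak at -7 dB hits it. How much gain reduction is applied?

24 dB

Overshoot = -7 − (-37) = 30 dB.
A 5:1 ratio leaves 6 dB of that excess.
Gain reduction = 30 − 6 = 24 dB.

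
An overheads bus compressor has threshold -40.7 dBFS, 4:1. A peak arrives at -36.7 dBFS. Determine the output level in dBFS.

-39.7 dBFS

-36.7 dBFS sits 4 dB over threshold.
The 4 dB excess becomes 1 dB after 4:1 reduction.
So the level is -40.7 + 1 = -39.7 dBFS.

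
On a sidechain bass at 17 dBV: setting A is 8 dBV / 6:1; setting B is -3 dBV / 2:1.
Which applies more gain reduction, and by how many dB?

B, by 2.5 dB

A: GR = 9 − 9/6 = 7.5 dB.
B: GR = 20 − 20/2 = 10 dB.
B applies 2.5 dB more gain reduction.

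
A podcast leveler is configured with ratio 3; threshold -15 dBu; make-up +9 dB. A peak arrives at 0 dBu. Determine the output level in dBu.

-1 dBu

0 dBu sits 15 dB over threshold.
3:1 compression reduces that to 15/3 = 5 dB over.
So the level is -15 + 5 = -10 dBu; make-up adds 9 dB, giving -1 dBu.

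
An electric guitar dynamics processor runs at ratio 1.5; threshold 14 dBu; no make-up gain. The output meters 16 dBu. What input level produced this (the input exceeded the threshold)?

That's 2 dB above the 14 dBu threshold.
Input overshoot = R × output overshoot = 3 dB → input = 14 + 3 = 17 dBu.

17 dBu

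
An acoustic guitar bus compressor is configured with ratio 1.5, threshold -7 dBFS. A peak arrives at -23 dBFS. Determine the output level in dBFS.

-23 dBFS is 16 dB below the -7 dBFS threshold, so no gain reduction is applied.
Output = input = -23 dBFS.

-23 dBFS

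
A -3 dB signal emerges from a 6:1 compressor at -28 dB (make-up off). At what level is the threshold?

Let T be the threshold. Output overshoot = (input overshoot)/R, so -28 − T = (-3 − T)/6.
6·(-28 − T) = -3 − T → 5·T = -168 − (-3) = -165.
T = -165/5 = -33 dB.

-33 dB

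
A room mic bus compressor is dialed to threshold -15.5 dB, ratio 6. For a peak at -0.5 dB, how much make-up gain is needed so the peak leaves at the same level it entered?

Overshoot 15 dB → 15/6 = 2.5 dB after compression, so the compressed level is -15.5 + 2.5 = -13 dB.
Make-up = target − compressed = -0.5 − (-13) = 12.5 dB.

12.5 dB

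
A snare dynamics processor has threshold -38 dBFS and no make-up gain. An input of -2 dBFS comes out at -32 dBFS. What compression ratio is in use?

Input overshoot = -2 − (-38) = 36 dB; output overshoot = -32 − (-38) = 6 dB.
Ratio = 36 / 6 = 6.

6:1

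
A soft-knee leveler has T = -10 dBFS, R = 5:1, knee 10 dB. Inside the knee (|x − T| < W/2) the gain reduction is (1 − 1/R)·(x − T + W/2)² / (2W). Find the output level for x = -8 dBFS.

x − T + W/2 = -8 − (-10) + 5 = 7.
GR = (1 − 1/5) × 7² / 20 = 0.8 × 49 / 20 = 1.96 dB.
Output = -8 − 1.96 = -9.96 dBFS.

-9.96 dBFS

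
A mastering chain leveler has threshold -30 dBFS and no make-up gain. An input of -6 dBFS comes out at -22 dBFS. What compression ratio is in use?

Input overshoot = -6 − (-30) = 24 dB; output overshoot = -22 − (-30) = 8 dB.
Ratio = 24 / 8 = 3.

3:1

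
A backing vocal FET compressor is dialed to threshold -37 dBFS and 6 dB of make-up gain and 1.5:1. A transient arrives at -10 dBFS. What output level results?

-13 dBFS

The input is 27 dB above the -37 dBFS threshold.
The 27 dB excess becomes 18 dB after 1.5:1 reduction.
Output = -37 + 18 = -19 dBFS; make-up adds 6 dB, giving -13 dBFS.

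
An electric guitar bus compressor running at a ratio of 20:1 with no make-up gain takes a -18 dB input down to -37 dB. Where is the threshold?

-38 dB

Let T be the threshold. Output overshoot = (input overshoot)/R, so -37 − T = (-18 − T)/20.
20·(-37 − T) = -18 − T → 19·T = -740 − (-18) = -722.
T = -722/19 = -38 dB.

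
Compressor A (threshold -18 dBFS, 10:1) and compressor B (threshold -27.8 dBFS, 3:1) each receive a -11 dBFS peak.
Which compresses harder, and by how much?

B, by 4.9 dB

A: GR = 7 − 7/10 = 6.3 dB.
B: GR = 16.8 − 16.8/3 = 11.2 dB.
B reduces 4.9 dB more.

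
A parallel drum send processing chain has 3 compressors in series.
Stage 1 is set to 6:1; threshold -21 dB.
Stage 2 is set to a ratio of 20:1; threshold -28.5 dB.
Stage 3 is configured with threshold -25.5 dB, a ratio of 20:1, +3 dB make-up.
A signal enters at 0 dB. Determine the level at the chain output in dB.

-24.95 dB

Stage 1: 0 dB is 21 dB over -21 dB; at 6:1 that becomes 3.5 dB over, giving -17.5 dB.
Stage 2: 11 dB above -28.5 dB, reduced 20:1 to 0.55 dB above → -27.95 dB.
Stage 3: below threshold (-27.95 ≤ -25.5); passes unchanged; make-up brings it to -24.95 dB.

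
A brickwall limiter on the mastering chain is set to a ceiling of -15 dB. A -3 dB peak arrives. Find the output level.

At ∞:1, everything above -15 dB is held at the ceiling.

-15 dB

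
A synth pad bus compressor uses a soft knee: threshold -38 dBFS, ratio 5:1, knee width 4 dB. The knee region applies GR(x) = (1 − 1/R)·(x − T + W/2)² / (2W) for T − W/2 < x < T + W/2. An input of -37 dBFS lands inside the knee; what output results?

-37.9 dBFS

x − T + W/2 = -37 − (-38) + 2 = 3.
GR = (1 − 1/5) × 3² / 8 = 0.8 × 9 / 8 = 0.9 dB.
Output = -37 − 0.9 = -37.9 dBFS.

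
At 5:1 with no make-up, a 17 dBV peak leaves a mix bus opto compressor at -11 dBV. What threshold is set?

Let T be the threshold. Output overshoot = (input overshoot)/R, so -11 − T = (17 − T)/5.
5·(-11 − T) = 17 − T → 4·T = -55 − 17 = -72.
T = -72/4 = -18 dBV.

-18 dBV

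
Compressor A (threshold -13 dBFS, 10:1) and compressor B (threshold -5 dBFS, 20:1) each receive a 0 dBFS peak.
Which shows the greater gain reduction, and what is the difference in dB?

A, by 6.95 dB

A: overshoot 13 dB → output overshoot 1.3 dB → GR 11.7 dB.
B: overshoot 5 dB → output overshoot 0.25 dB → GR 4.75 dB.
A reduces 6.95 dB more.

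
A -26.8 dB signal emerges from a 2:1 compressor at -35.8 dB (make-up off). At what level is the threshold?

Input is 18 dB above T (since output overshoot × R = input overshoot: (-35.8 − T)·2 = -26.8 − T gives T = -44.8 dB).
Check: -44.8 + (-26.8 − (-44.8))/2 = -44.8 + 9 = -35.8 dB. ✓

-44.8 dB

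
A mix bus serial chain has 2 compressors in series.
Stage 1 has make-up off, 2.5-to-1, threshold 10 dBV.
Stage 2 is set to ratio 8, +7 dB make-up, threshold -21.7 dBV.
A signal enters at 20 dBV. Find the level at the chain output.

Stage 1: overshoot 10 dB → 10/2.5 = 4 dB → 14 dBV.
Stage 2: 14 dBV is 35.7 dB over -21.7 dBV; at 8:1 that becomes 4.4625 dB over, giving -17.2375 dBV; +7 dB make-up → -10.2375 dBV.

-10.2375 dBV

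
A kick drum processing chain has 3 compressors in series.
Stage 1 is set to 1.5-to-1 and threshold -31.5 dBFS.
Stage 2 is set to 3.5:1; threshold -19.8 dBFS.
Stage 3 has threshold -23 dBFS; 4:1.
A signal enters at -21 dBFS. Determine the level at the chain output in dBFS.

Stage 1: -21 dBFS is 10.5 dB over -31.5 dBFS; at 1.5:1 that becomes 7 dB over, giving -24.5 dBFS.
Stage 2: -24.5 dBFS ≤ -19.8 dBFS, so stage 2 doesn't engage; output -24.5 dBFS.
Stage 3: -24.5 dBFS is at or below the -23 dBFS threshold — no compression; output -24.5 dBFS.

-24.5 dBFS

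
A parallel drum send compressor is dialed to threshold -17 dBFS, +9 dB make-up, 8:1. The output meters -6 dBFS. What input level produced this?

Before make-up, the level was -6 − 9 = -15 dBFS.
The compressed level sits -15 − (-17) = 2 dB over threshold.
Undo the ratio: input overshoot = 2 × 8 = 16 dB, giving input = -1 dBFS.

-1 dBFS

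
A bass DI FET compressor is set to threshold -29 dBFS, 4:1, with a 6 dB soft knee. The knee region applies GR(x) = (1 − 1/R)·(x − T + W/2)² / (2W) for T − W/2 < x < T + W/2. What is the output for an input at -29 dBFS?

x − T + W/2 = -29 − (-29) + 3 = 3.
GR = (1 − 1/4) × 3² / 12 = 0.75 × 9 / 12 = 0.5625 dB.
Output = -29 − 0.5625 = -29.5625 dBFS.

-29.5625 dBFS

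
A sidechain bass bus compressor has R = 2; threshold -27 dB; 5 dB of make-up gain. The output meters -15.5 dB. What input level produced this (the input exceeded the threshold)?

Before make-up, the level was -15.5 − 5 = -20.5 dB.
That's 6.5 dB above the -27 dB threshold.
Input overshoot = R × output overshoot = 13 dB → input = -27 + 13 = -14 dB.

-14 dB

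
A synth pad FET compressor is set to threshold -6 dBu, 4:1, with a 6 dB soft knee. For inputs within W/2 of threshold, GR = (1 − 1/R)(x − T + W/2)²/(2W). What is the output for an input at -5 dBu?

-6 dBu

x − T + W/2 = -5 − (-6) + 3 = 4.
GR = (1 − 1/4) × 4² / 12 = 0.75 × 16 / 12 = 1 dB.
Output = -5 − 1 = -6 dBu.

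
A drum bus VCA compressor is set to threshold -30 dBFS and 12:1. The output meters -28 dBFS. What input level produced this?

That's 2 dB above the -30 dBFS threshold.
Input overshoot = R × output overshoot = 24 dB → input = -30 + 24 = -6 dBFS.

-6 dBFS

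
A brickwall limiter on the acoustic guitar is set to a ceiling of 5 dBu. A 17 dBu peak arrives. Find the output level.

A brickwall limiter is an ∞:1 compressor: any input above the ceiling is clamped to 5 dBu.

5 dBu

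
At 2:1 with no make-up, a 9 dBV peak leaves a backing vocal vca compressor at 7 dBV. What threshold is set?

5 dBV

Let T be the threshold. Output overshoot = (input overshoot)/R, so 7 − T = (9 − T)/2.
2·(7 − T) = 9 − T → 1·T = 14 − 9 = 5.
T = 5/1 = 5 dBV.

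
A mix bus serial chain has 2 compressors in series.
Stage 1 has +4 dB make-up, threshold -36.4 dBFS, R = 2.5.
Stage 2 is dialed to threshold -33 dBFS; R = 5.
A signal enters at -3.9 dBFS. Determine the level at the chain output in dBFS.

-30.28 dBFS

Stage 1: -3.9 dBFS is 32.5 dB over -36.4 dBFS; at 2.5:1 that becomes 13 dB over, giving -23.4 dBFS; +4 dB make-up → -19.4 dBFS.
Stage 2: -19.4 dBFS is 13.6 dB over -33 dBFS; at 5:1 that becomes 2.72 dB over, giving -30.28 dBFS.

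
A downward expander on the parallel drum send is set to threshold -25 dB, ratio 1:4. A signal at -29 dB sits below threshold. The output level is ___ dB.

Below threshold, a 1:4 expander applies gain = (4−1)×(T − x) of attenuation.
(4−1) × 4 = 12 dB, so output = -29 − 12 = -41 dB.

-41 dB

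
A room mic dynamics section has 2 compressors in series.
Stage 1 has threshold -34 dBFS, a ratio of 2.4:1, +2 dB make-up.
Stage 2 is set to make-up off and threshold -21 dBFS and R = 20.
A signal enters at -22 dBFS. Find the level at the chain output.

Stage 1: overshoot 12 dB → 12/2.4 = 5 dB → -29 dBFS; +2 dB make-up → -27 dBFS.
Stage 2: below threshold (-27 ≤ -21); passes unchanged; output -27 dBFS.

-27 dBFS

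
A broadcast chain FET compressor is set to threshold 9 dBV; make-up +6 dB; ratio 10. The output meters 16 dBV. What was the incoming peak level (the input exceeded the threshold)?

19 dBV

Stripping the +6 dB make-up gives 10 dBV at the gain stage.
That's 1 dB above the 9 dBV threshold.
Undo the ratio: input overshoot = 1 × 10 = 10 dB, giving input = 19 dBV.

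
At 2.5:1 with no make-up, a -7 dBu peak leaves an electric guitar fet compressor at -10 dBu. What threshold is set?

Gain reduction = -7 − (-10) = 3 dB; output overshoot = GR / (R − 1) = 3 / 1.5 = 2 dB.
Threshold = output − output overshoot = -10 − 2 = -12 dBu.

-12 dBu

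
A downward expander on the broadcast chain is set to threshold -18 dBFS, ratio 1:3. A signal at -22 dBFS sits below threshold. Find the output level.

Undershoot = (-18) − (-22) = 4 dB.
At 1:3, that expands to 12 dB under threshold.
Output = -18 − 12 = -30 dBFS.

-30 dBFS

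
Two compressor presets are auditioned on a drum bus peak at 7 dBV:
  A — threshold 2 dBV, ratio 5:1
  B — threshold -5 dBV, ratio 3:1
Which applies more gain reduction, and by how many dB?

B, by 4 dB

A: 5 dB over, compressed to 1 dB over, so 4 dB of GR.
B: 12 dB over, compressed to 4 dB over, so 8 dB of GR.
B applies 4 dB more gain reduction.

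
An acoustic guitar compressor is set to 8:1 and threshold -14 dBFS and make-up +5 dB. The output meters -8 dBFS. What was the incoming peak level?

Remove make-up: -8 − 5 = -13 dBFS.
The compressed level sits -13 − (-14) = 1 dB over threshold.
Input overshoot = R × output overshoot = 8 dB → input = -14 + 8 = -6 dBFS.

-6 dBFS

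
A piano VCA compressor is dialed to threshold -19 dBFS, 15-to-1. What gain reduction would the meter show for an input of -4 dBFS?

-4 dBFS exceeds the threshold by 15 dB.
A 15:1 ratio leaves 1 dB of that excess.
So the signal is attenuated by 15 − 1 = 14 dB.

14 dB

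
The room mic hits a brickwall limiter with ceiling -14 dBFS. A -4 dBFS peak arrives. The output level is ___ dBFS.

At ∞:1, everything above -14 dBFS is held at the ceiling.

-14 dBFS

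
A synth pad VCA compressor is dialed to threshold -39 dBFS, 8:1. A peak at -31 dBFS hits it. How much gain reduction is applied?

The signal is 8 dB above threshold.
After 8:1 compression the overshoot becomes 8/8 = 1 dB.
GR = overshoot in − overshoot out = 8 − 1 = 7 dB.

7 dB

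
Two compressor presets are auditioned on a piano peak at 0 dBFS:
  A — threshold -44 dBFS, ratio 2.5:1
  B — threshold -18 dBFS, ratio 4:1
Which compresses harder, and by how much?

A: GR = 44 − 44/2.5 = 26.4 dB.
B: GR = 18 − 18/4 = 13.5 dB.
A reduces 12.9 dB more.

A, by 12.9 dB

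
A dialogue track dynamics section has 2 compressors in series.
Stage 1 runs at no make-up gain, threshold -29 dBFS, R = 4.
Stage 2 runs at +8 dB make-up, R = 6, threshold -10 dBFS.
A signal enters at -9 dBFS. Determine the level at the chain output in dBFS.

Stage 1: 20 dB above -29 dBFS, reduced 4:1 to 5 dB above → -24 dBFS.
Stage 2: -24 dBFS is at or below the -10 dBFS threshold — no compression; make-up brings it to -16 dBFS.

-16 dBFS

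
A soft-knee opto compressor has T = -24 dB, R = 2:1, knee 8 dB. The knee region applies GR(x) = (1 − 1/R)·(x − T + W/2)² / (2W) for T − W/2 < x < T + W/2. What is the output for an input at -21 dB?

x − T + W/2 = -21 − (-24) + 4 = 7.
GR = (1 − 1/2) × 7² / 16 = 0.5 × 49 / 16 = 1.53125 dB.
Output = -21 − 1.53125 = -22.53125 dB.

-22.53125 dB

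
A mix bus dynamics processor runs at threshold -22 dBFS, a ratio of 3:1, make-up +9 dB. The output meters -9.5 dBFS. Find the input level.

-11.5 dBFS

Remove make-up: -9.5 − 9 = -18.5 dBFS.
That's 3.5 dB above the -22 dBFS threshold.
Input overshoot = R × output overshoot = 10.5 dB → input = -22 + 10.5 = -11.5 dBFS.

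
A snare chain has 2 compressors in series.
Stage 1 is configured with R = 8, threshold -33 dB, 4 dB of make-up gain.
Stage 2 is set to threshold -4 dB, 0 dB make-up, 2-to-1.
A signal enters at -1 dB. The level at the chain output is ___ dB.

-25 dB

Stage 1: overshoot 32 dB → 32/8 = 4 dB → -29 dB; +4 dB make-up → -25 dB.
Stage 2: below threshold (-25 ≤ -4); passes unchanged; output -25 dB.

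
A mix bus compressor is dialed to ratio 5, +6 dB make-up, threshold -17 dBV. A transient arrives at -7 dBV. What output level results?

-7 dBV sits 10 dB over threshold.
At 5:1 the overshoot is divided by 5, leaving 2 dB above threshold.
That puts the output at -15 dBV; make-up adds 6 dB, giving -9 dBV.

-9 dBV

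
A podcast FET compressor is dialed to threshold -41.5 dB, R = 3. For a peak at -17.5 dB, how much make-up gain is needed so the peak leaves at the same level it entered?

Without make-up, output = threshold + overshoot/3 = -41.5 + 8 = -33.5 dB.
Gap to target: 16 dB.

16 dB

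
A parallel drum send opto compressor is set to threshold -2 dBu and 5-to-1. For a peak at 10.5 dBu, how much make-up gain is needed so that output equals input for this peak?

10 dB

The peak compresses to -2 + 12.5/5 = 0.5 dBu.
To reach 10.5 dBu requires 10.5 − 0.5 = 10 dB of make-up.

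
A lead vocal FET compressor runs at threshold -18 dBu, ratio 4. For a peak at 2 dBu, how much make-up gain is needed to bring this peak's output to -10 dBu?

3 dB

Overshoot 20 dB → 20/4 = 5 dB after compression, so the compressed level is -18 + 5 = -13 dBu.
Make-up = target − compressed = -10 − (-13) = 3 dB.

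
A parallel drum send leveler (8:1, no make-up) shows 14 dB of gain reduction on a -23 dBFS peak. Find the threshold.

-39 dBFS

Gain reduction = -23 − (-37) = 14 dB; output overshoot = GR / (R − 1) = 14 / 7 = 2 dB.
Threshold = output − output overshoot = -37 − 2 = -39 dBFS.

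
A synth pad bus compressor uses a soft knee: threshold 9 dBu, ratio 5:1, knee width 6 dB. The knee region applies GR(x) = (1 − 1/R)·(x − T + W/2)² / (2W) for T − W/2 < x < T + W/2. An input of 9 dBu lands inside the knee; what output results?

8.4 dBu

x − T + W/2 = 9 − 9 + 3 = 3.
GR = (1 − 1/5) × 3² / 12 = 0.8 × 9 / 12 = 0.6 dB.
Output = 9 − 0.6 = 8.4 dBu.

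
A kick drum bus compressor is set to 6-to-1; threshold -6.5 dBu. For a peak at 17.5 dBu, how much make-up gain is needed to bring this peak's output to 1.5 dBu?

Overshoot 24 dB → 24/6 = 4 dB after compression, so the compressed level is -6.5 + 4 = -2.5 dBu.
Make-up = target − compressed = 1.5 − (-2.5) = 4 dB.

4 dB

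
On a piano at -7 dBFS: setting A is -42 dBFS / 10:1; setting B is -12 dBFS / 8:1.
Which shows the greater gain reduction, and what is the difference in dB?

A, by 27.125 dB

A: 35 dB over, compressed to 3.5 dB over, so 31.5 dB of GR.
B: 5 dB over, compressed to 0.625 dB over, so 4.375 dB of GR.
A reduces 27.125 dB more.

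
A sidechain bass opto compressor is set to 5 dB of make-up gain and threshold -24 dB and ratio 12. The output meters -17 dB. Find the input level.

0 dB

Stripping the +5 dB make-up gives -22 dB at the gain stage.
The compressed level sits -22 − (-24) = 2 dB over threshold.
Input overshoot = R × output overshoot = 24 dB → input = -24 + 24 = 0 dB.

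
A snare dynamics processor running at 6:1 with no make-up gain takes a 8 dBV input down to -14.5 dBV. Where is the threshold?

Input is 27 dB above T (since output overshoot × R = input overshoot: (-14.5 − T)·6 = 8 − T gives T = -19 dBV).
Check: -19 + (8 − (-19))/6 = -19 + 4.5 = -14.5 dBV. ✓

-19 dBV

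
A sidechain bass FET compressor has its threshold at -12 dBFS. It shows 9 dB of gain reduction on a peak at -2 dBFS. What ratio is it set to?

10:1

Input overshoot = -2 − (-12) = 10 dB.
Output overshoot = 10 − 9 = 1 dB.
Ratio = input overshoot / output overshoot = 10 / 1 = 10.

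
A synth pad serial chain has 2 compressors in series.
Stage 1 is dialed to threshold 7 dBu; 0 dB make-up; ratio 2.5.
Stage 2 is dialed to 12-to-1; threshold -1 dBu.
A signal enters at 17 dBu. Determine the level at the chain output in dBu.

Stage 1: overshoot 10 dB → 10/2.5 = 4 dB → 11 dBu.
Stage 2: overshoot 12 dB → 12/12 = 1 dB → 0 dBu.

0 dBu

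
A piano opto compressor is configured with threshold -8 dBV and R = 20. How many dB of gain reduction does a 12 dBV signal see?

19 dB

Overshoot = 12 − (-8) = 20 dB.
At 20:1, output sits 20/20 = 1 dB above threshold.
GR = overshoot in − overshoot out = 20 − 1 = 19 dB.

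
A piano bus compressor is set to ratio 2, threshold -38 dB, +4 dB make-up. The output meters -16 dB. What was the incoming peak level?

Remove make-up: -16 − 4 = -20 dB.
That's 18 dB above the -38 dB threshold.
Undo the ratio: input overshoot = 18 × 2 = 36 dB, giving input = -2 dB.

-2 dB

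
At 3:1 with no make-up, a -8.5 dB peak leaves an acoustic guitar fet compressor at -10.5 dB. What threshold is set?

-11.5 dB

Gain reduction = -8.5 − (-10.5) = 2 dB; output overshoot = GR / (R − 1) = 2 / 2 = 1 dB.
Threshold = output − output overshoot = -10.5 − 1 = -11.5 dB.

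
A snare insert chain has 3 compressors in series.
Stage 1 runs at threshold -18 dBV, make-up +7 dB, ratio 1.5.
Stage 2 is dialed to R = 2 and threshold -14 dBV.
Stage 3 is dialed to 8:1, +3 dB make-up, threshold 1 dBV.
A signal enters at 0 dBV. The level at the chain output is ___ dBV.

-3.5 dBV

Stage 1: overshoot 18 dB → 18/1.5 = 12 dB → -6 dBV; +7 dB make-up → 1 dBV.
Stage 2: overshoot 15 dB → 15/2 = 7.5 dB → -6.5 dBV.
Stage 3: -6.5 dBV is at or below the 1 dBV threshold — no compression; make-up brings it to -3.5 dBV.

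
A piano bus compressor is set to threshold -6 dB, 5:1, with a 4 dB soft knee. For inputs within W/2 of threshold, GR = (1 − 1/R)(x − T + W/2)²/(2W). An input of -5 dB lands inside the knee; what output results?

x − T + W/2 = -5 − (-6) + 2 = 3.
GR = (1 − 1/5) × 3² / 8 = 0.8 × 9 / 8 = 0.9 dB.
Output = -5 − 0.9 = -5.9 dB.

-5.9 dB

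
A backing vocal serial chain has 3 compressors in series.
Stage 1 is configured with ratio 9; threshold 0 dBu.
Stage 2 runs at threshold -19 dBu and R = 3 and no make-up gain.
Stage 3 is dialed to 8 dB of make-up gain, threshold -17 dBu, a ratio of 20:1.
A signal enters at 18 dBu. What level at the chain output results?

-8.75 dBu

Stage 1: overshoot 18 dB → 18/9 = 2 dB → 2 dBu.
Stage 2: overshoot 21 dB → 21/3 = 7 dB → -12 dBu.
Stage 3: -12 dBu is 5 dB over -17 dBu; at 20:1 that becomes 0.25 dB over, giving -16.75 dBu; +8 dB make-up → -8.75 dBu.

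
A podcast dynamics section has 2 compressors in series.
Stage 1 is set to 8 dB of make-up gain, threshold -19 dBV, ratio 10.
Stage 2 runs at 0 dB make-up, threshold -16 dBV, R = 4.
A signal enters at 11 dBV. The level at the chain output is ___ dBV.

-14 dBV

Stage 1: 30 dB above -19 dBV, reduced 10:1 to 3 dB above → -16 dBV; +8 dB make-up → -8 dBV.
Stage 2: overshoot 8 dB → 8/4 = 2 dB → -14 dBV.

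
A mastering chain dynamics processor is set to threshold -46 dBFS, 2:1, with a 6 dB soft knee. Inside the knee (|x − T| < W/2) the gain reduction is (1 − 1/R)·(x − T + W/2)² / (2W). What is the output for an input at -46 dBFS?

x − T + W/2 = -46 − (-46) + 3 = 3.
GR = (1 − 1/2) × 3² / 12 = 0.5 × 9 / 12 = 0.375 dB.
Output = -46 − 0.375 = -46.375 dBFS.

-46.375 dBFS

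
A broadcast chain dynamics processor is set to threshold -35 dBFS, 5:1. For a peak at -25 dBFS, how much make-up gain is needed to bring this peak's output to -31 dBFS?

Overshoot 10 dB → 10/5 = 2 dB after compression, so the compressed level is -35 + 2 = -33 dBFS.
Make-up = target − compressed = -31 − (-33) = 2 dB.

2 dB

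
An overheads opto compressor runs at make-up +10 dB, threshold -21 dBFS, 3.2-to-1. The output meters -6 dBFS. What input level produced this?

-5 dBFS

Stripping the +10 dB make-up gives -16 dBFS at the gain stage.
The compressed level sits -16 − (-21) = 5 dB over threshold.
Undo the ratio: input overshoot = 5 × 3.2 = 16 dB, giving input = -5 dBFS.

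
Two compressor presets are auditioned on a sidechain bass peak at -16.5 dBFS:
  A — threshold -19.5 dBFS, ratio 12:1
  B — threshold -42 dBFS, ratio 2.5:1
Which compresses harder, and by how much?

A: overshoot 3 dB → output overshoot 0.25 dB → GR 2.75 dB.
B: overshoot 25.5 dB → output overshoot 10.2 dB → GR 15.3 dB.
Difference: 12.55 dB in favour of B.

B, by 12.55 dB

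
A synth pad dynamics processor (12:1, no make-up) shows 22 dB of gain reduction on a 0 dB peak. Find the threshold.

-24 dB

Input is 24 dB above T (since output overshoot × R = input overshoot: (-22 − T)·12 = 0 − T gives T = -24 dB).
Check: -24 + (0 − (-24))/12 = -24 + 2 = -22 dB. ✓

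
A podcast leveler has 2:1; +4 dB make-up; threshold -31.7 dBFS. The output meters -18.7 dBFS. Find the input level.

Stripping the +4 dB make-up gives -22.7 dBFS at the gain stage.
Post-compression overshoot = -22.7 − (-31.7) = 9 dB.
Undo the ratio: input overshoot = 9 × 2 = 18 dB, giving input = -13.7 dBFS.

-13.7 dBFS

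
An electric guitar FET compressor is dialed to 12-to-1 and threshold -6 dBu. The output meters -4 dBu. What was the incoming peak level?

The compressed level sits -4 − (-6) = 2 dB over threshold.
Input overshoot = R × output overshoot = 24 dB → input = -6 + 24 = 18 dBu.

18 dBu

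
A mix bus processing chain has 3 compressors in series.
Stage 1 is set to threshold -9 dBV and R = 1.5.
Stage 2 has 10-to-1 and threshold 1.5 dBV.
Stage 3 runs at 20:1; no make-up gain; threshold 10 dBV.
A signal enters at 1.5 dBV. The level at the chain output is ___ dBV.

-2 dBV

Stage 1: 10.5 dB above -9 dBV, reduced 1.5:1 to 7 dB above → -2 dBV.
Stage 2: -2 dBV ≤ 1.5 dBV, so stage 2 doesn't engage; output -2 dBV.
Stage 3: -2 dBV is at or below the 10 dBV threshold — no compression; output -2 dBV.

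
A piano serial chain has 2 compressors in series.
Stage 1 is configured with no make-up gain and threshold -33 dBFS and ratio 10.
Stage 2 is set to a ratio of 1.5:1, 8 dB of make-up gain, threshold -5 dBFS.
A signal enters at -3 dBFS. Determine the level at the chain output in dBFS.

Stage 1: overshoot 30 dB → 30/10 = 3 dB → -30 dBFS.
Stage 2: -30 dBFS ≤ -5 dBFS, so stage 2 doesn't engage; make-up brings it to -22 dBFS.

-22 dBFS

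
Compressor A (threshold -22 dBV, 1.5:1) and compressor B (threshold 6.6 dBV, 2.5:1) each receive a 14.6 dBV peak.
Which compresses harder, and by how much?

A: GR = 36.6 − 36.6/1.5 = 12.2 dB.
B: GR = 8 − 8/2.5 = 4.8 dB.
Difference: 7.4 dB in favour of A.

A, by 7.4 dB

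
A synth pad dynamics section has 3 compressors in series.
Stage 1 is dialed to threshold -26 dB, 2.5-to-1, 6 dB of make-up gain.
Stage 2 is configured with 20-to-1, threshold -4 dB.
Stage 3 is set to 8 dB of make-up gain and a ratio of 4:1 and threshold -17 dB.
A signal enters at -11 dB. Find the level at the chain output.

-8.25 dB

Stage 1: overshoot 15 dB → 15/2.5 = 6 dB → -20 dB; +6 dB make-up → -14 dB.
Stage 2: -14 dB is at or below the -4 dB threshold — no compression; output -14 dB.
Stage 3: -14 dB is 3 dB over -17 dB; at 4:1 that becomes 0.75 dB over, giving -16.25 dB; +8 dB make-up → -8.25 dB.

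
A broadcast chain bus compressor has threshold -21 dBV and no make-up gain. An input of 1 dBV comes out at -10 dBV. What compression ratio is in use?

2:1

Input overshoot = 1 − (-21) = 22 dB; output overshoot = -10 − (-21) = 11 dB.
Ratio = 22 / 11 = 2.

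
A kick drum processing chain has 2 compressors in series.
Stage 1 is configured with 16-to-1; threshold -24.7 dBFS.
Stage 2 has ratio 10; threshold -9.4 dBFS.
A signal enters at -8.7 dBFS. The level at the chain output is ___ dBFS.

Stage 1: 16 dB above -24.7 dBFS, reduced 16:1 to 1 dB above → -23.7 dBFS.
Stage 2: -23.7 dBFS ≤ -9.4 dBFS, so stage 2 doesn't engage; output -23.7 dBFS.

-23.7 dBFS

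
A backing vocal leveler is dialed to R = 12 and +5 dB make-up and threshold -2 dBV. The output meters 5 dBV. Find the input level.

Remove make-up: 5 − 5 = 0 dBV.
Post-compression overshoot = 0 − (-2) = 2 dB.
Input overshoot = R × output overshoot = 24 dB → input = -2 + 24 = 22 dBV.

22 dBV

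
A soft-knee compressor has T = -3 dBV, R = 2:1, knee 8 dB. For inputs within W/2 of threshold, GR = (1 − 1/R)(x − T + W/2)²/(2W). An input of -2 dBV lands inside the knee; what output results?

x − T + W/2 = -2 − (-3) + 4 = 5.
GR = (1 − 1/2) × 5² / 16 = 0.5 × 25 / 16 = 0.78125 dB.
Output = -2 − 0.78125 = -2.78125 dBV.

-2.78125 dBV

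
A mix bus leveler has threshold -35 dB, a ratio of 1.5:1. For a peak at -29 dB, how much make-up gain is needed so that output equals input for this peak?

2 dB

The peak compresses to -35 + 6/1.5 = -31 dB.
To reach -29 dB requires -29 − (-31) = 2 dB of make-up.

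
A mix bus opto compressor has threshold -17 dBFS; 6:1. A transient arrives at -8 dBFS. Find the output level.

-8 dBFS sits 9 dB over threshold.
The 9 dB excess becomes 1.5 dB after 6:1 reduction.
Output = -17 + 1.5 = -15.5 dBFS.

-15.5 dBFS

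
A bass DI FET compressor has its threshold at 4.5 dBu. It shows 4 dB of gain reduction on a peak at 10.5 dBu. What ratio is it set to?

Input overshoot = 10.5 − 4.5 = 6 dB.
Output overshoot = 6 − 4 = 2 dB.
Ratio = input overshoot / output overshoot = 6 / 2 = 3.

3:1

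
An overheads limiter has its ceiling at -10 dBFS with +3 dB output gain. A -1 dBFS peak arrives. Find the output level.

-7 dBFS

The limiter clamps the peak to its -10 dBFS ceiling.
Output gain then adds 3 dB: -10 + 3 = -7 dBFS.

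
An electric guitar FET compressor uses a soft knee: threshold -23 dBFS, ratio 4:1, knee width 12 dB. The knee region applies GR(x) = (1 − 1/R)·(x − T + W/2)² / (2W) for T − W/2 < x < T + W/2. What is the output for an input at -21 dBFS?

x − T + W/2 = -21 − (-23) + 6 = 8.
GR = (1 − 1/4) × 8² / 24 = 0.75 × 64 / 24 = 2 dB.
Output = -21 − 2 = -23 dBFS.

-23 dBFS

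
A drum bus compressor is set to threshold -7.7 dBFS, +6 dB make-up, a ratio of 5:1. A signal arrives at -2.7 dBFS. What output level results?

-0.7 dBFS

The input is 5 dB above the -7.7 dBFS threshold.
At 5:1 the overshoot is divided by 5, leaving 1 dB above threshold.
Output = -7.7 + 1 = -6.7 dBFS; make-up adds 6 dB, giving -0.7 dBFS.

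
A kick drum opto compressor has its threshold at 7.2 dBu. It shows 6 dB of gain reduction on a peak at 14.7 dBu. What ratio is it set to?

Input overshoot = 14.7 − 7.2 = 7.5 dB.
Output overshoot = 7.5 − 6 = 1.5 dB.
Ratio = input overshoot / output overshoot = 7.5 / 1.5 = 5.

5:1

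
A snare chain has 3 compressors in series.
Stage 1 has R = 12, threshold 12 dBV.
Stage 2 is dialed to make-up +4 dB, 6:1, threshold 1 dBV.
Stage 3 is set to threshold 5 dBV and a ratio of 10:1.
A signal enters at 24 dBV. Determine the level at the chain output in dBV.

5.2 dBV

Stage 1: 12 dB above 12 dBV, reduced 12:1 to 1 dB above → 13 dBV.
Stage 2: overshoot 12 dB → 12/6 = 2 dB → 3 dBV; +4 dB make-up → 7 dBV.
Stage 3: overshoot 2 dB → 2/10 = 0.2 dB → 5.2 dBV.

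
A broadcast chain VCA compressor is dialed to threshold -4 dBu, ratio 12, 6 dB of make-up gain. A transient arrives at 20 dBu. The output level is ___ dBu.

The input is 24 dB above the -4 dBu threshold.
At 12:1 the overshoot is divided by 12, leaving 2 dB above threshold.
Output = -4 + 2 = -2 dBu; make-up adds 6 dB, giving 4 dBu.

4 dBu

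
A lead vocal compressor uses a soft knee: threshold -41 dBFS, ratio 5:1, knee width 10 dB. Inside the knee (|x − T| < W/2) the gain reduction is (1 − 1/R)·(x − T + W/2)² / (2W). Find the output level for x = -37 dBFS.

-40.24 dBFS

x − T + W/2 = -37 − (-41) + 5 = 9.
GR = (1 − 1/5) × 9² / 20 = 0.8 × 81 / 20 = 3.24 dB.
Output = -37 − 3.24 = -40.24 dBFS.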